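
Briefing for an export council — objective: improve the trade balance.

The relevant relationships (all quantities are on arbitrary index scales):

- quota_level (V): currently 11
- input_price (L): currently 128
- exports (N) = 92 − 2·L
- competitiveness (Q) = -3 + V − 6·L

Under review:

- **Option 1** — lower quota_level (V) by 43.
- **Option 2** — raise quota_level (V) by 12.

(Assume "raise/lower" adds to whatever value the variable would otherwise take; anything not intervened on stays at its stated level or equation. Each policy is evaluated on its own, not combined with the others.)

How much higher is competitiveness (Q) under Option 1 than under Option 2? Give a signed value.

-55

Option 1 (V − 43):
  V = 11 − 43 = -32
  L = 128
  Q = -3 + (-32) − 6·128 = -803
Option 2 (V + 12):
  V = 11 + 12 = 23
  L = 128
  Q = -3 + 23 − 6·128 = -748
Q: -803 − (-748) = -55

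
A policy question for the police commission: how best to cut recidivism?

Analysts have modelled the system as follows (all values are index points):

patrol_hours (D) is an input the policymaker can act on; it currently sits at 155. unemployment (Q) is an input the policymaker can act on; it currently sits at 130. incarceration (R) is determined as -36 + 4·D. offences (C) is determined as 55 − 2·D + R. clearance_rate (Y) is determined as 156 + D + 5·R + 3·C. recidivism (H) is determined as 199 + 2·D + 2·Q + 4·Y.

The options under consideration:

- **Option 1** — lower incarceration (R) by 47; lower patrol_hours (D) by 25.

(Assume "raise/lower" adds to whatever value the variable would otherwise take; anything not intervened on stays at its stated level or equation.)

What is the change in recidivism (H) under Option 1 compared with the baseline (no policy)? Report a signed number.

Baseline:
  D = 155
  Q = 130
  R = -36 + 4·155 = 584
  C = 55 − 2·155 + 584 = 329
  Y = 156 + 155 + 5·584 + 3·329 = 4218
  H = 199 + 2·155 + 2·130 + 4·4218 = 17641
Option 1 (R − 47, D − 25):
  D = 155 − 25 = 130
  Q = 130
  R = -36 + 4·130 (−47 from intervention) = 437
  C = 55 − 2·130 + 437 = 232
  Y = 156 + 130 + 5·437 + 3·232 = 3167
  H = 199 + 2·130 + 2·130 + 4·3167 = 13387
Change in H: 13387 − 17641 = -4254

-4254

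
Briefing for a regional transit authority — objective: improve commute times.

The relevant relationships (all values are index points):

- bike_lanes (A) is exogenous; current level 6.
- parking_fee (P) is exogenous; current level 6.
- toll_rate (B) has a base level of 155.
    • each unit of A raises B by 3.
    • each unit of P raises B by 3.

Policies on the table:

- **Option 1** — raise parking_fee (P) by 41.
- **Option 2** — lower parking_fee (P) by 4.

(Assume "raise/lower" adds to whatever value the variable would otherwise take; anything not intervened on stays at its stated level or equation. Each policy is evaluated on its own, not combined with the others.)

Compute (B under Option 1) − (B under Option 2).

135

Option 1 (P + 41):
  A = 6
  P = 6 + 41 = 47
  B = 155 + 3·6 + 3·47 = 314
Option 2 (P − 4):
  A = 6
  P = 6 − 4 = 2
  B = 155 + 3·6 + 3·2 = 179
B: 314 − 179 = 135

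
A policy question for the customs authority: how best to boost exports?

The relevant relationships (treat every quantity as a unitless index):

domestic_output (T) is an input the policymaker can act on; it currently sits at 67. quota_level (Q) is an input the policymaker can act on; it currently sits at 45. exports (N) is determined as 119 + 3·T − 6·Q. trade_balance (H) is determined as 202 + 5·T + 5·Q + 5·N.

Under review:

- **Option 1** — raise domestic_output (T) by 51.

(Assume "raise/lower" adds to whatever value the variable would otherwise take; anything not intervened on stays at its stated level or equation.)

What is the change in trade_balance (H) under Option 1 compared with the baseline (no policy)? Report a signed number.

1020

Baseline:
  T = 67
  Q = 45
  N = 119 + 3·67 − 6·45 = 50
  H = 202 + 5·67 + 5·45 + 5·50 = 1012
Option 1 (T + 51):
  T = 67 + 51 = 118
  Q = 45
  N = 119 + 3·118 − 6·45 = 203
  H = 202 + 5·118 + 5·45 + 5·203 = 2032
Change in H: 2032 − 1012 = 1020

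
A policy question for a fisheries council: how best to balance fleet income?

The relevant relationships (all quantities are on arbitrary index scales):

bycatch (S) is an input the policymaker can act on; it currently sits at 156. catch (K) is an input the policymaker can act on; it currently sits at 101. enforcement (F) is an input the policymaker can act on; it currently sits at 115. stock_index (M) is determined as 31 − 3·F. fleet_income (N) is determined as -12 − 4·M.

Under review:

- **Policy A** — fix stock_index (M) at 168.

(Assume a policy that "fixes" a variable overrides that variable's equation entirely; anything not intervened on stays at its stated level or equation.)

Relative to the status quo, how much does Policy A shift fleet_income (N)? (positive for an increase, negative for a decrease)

Baseline:
  F = 115
  M = 31 − 3·115 = -314
  N = -12 − 4·(-314) = 1244
Policy A (M := 168):
  F = 115
  M = 168
  N = -12 − 4·168 = -684
Change in N: -684 − 1244 = -1928

-1928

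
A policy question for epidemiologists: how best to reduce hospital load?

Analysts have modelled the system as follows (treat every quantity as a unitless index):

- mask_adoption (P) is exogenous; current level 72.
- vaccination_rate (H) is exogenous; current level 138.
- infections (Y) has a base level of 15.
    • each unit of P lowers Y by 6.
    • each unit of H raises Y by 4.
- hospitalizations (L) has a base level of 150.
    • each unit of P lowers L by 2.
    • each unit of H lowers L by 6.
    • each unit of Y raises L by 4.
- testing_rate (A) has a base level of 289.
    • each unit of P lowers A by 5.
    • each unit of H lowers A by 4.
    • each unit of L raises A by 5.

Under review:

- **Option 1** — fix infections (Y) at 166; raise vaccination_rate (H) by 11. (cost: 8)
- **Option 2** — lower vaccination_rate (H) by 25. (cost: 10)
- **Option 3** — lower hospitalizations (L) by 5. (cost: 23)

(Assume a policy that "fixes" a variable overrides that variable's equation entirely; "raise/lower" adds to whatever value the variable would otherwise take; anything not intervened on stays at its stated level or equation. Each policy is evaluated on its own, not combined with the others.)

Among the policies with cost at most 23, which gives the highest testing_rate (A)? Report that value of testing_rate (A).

Option 1 (Y := 166, H + 11):
  P = 72
  H = 138 + 11 = 149
  Y = 166
  L = 150 − 2·72 − 6·149 + 4·166 = -224
  A = 289 − 5·72 − 4·149 + 5·(-224) = -1787
Option 2 (H − 25):
  P = 72
  H = 138 − 25 = 113
  Y = 15 − 6·72 + 4·113 = 35
  L = 150 − 2·72 − 6·113 + 4·35 = -532
  A = 289 − 5·72 − 4·113 + 5·(-532) = -3183
Option 3 (L − 5):
  P = 72
  H = 138
  Y = 15 − 6·72 + 4·138 = 135
  L = 150 − 2·72 − 6·138 + 4·135 (−5 from intervention) = -287
  A = 289 − 5·72 − 4·138 + 5·(-287) = -2058
Comparing — Option 1: A=-1787, Option 2: A=-3183, Option 3: A=-2058. Highest is -1787 (Option 1).

-1787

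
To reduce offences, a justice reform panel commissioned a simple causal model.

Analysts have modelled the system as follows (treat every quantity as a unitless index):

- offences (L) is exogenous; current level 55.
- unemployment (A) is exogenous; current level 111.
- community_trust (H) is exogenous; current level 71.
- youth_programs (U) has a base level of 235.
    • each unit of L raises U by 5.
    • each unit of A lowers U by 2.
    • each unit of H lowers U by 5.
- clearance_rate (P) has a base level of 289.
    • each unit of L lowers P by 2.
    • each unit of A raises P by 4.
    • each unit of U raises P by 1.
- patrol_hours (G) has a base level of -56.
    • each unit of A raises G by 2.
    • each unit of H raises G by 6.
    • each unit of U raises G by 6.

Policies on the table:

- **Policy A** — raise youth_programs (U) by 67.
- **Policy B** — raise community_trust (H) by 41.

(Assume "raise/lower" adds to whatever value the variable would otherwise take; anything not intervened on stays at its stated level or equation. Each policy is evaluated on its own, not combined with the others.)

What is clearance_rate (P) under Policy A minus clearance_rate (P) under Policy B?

272

Policy A (U + 67):
  L = 55
  A = 111
  H = 71
  U = 235 + 5·55 − 2·111 − 5·71 (+67 from intervention) = 0
  P = 289 − 2·55 + 4·111 + 0 = 623
Policy B (H + 41):
  L = 55
  A = 111
  H = 71 + 41 = 112
  U = 235 + 5·55 − 2·111 − 5·112 = -272
  P = 289 − 2·55 + 4·111 + (-272) = 351
P: 623 − 351 = 272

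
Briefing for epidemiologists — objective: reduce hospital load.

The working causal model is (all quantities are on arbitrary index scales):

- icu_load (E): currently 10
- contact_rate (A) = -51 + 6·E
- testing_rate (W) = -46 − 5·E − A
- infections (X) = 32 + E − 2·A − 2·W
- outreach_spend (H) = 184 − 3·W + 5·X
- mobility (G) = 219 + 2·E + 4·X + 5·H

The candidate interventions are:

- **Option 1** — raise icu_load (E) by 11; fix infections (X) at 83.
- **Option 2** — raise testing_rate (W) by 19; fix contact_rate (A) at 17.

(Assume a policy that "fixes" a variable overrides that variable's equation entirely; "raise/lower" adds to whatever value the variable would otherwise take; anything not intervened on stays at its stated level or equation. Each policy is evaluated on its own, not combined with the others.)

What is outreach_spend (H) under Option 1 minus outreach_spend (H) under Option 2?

Option 1 (E + 11, X := 83):
  E = 10 + 11 = 21
  A = -51 + 6·21 = 75
  W = -46 − 5·21 − 75 = -226
  X = 83
  H = 184 − 3·(-226) + 5·83 = 1277
Option 2 (W + 19, A := 17):
  E = 10
  A = 17
  W = -46 − 5·10 − 17 (+19 from intervention) = -94
  X = 32 + 10 − 2·17 − 2·(-94) = 196
  H = 184 − 3·(-94) + 5·196 = 1446
H: 1277 − 1446 = -169

-169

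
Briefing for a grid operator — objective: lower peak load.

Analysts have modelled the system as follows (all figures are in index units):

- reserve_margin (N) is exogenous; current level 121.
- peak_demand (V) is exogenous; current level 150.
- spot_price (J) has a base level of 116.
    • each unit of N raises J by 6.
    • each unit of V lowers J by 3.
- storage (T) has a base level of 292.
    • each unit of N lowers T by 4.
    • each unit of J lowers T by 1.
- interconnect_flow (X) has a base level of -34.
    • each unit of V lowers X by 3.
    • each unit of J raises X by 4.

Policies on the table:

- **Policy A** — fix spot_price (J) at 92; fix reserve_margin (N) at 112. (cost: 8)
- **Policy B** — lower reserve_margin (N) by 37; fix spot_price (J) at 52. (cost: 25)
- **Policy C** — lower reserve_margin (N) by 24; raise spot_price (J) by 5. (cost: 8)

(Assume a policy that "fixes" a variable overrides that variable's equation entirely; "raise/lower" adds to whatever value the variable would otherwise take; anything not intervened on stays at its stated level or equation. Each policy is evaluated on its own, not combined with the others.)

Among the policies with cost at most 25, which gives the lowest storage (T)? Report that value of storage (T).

Policy A (J := 92, N := 112):
  N = 112
  V = 150
  J = 92
  T = 292 − 4·112 − 92 = -248
Policy B (N − 37, J := 52):
  N = 121 − 37 = 84
  V = 150
  J = 52
  T = 292 − 4·84 − 52 = -96
Policy C (N − 24, J + 5):
  N = 121 − 24 = 97
  V = 150
  J = 116 + 6·97 − 3·150 (+5 from intervention) = 253
  T = 292 − 4·97 − 253 = -349
Comparing — Policy A: T=-248, Policy B: T=-96, Policy C: T=-349. Lowest is -349 (Policy C).

-349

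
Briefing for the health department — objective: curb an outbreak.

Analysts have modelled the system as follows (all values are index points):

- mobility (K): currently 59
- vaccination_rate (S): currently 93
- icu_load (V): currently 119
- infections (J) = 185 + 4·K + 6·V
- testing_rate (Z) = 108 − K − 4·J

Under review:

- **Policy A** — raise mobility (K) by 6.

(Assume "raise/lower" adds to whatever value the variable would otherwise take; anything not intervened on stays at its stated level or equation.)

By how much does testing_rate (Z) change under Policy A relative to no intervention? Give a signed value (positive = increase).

Baseline:
  K = 59
  V = 119
  J = 185 + 4·59 + 6·119 = 1135
  Z = 108 − 59 − 4·1135 = -4491
Policy A (K + 6):
  K = 59 + 6 = 65
  V = 119
  J = 185 + 4·65 + 6·119 = 1159
  Z = 108 − 65 − 4·1159 = -4593
Change in Z: -4593 − (-4491) = -102

-102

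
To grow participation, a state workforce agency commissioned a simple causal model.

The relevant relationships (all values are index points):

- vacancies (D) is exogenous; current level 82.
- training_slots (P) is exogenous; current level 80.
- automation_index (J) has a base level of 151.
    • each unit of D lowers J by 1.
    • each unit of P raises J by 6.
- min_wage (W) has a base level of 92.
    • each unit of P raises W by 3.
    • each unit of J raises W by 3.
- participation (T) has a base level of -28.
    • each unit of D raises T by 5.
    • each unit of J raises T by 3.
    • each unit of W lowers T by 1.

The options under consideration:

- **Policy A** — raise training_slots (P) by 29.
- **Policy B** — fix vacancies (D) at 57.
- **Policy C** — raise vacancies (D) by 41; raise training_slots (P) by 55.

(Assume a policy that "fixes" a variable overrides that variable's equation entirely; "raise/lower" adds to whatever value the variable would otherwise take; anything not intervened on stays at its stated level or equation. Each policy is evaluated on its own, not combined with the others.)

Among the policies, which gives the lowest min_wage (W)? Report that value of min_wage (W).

2054

Policy A (P + 29):
  D = 82
  P = 80 + 29 = 109
  J = 151 − 82 + 6·109 = 723
  W = 92 + 3·109 + 3·723 = 2588
Policy B (D := 57):
  D = 57
  P = 80
  J = 151 − 57 + 6·80 = 574
  W = 92 + 3·80 + 3·574 = 2054
Policy C (D + 41, P + 55):
  D = 82 + 41 = 123
  P = 80 + 55 = 135
  J = 151 − 123 + 6·135 = 838
  W = 92 + 3·135 + 3·838 = 3011
Comparing — Policy A: W=2588, Policy B: W=2054, Policy C: W=3011. Lowest is 2054 (Policy B).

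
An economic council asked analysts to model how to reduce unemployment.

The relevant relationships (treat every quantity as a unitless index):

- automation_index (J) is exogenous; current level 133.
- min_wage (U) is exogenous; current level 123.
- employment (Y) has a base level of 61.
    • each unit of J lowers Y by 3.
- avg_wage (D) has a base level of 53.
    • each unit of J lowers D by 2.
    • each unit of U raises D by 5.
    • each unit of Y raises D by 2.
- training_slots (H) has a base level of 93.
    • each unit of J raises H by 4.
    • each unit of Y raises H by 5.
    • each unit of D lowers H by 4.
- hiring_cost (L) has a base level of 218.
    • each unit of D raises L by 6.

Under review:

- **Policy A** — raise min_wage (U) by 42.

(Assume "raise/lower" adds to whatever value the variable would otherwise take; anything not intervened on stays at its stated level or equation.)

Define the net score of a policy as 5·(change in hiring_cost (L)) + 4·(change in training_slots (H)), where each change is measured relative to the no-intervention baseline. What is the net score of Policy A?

2940

Baseline:
  J = 133
  U = 123
  Y = 61 − 3·133 = -338
  D = 53 − 2·133 + 5·123 + 2·(-338) = -274
  H = 93 + 4·133 + 5·(-338) − 4·(-274) = 31
  L = 218 + 6·(-274) = -1426
Policy A (U + 42):
  J = 133
  U = 123 + 42 = 165
  Y = 61 − 3·133 = -338
  D = 53 − 2·133 + 5·165 + 2·(-338) = -64
  H = 93 + 4·133 + 5·(-338) − 4·(-64) = -809
  L = 218 + 6·(-64) = -166
ΔL = -166 − (-1426) = 1260; ΔH = -809 − 31 = -840
Score = 5·1260 + 4·(-840) = 2940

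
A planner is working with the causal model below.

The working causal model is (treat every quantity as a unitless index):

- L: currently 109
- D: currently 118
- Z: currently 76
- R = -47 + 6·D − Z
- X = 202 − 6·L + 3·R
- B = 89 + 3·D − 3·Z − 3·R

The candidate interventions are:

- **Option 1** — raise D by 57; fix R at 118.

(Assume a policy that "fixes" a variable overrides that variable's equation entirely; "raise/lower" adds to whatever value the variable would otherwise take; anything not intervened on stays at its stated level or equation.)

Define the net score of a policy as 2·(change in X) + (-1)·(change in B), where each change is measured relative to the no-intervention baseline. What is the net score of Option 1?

-4374

Baseline:
  L = 109
  D = 118
  Z = 76
  R = -47 + 6·118 − 76 = 585
  X = 202 − 6·109 + 3·585 = 1303
  B = 89 + 3·118 − 3·76 − 3·585 = -1540
Option 1 (D + 57, R := 118):
  L = 109
  D = 118 + 57 = 175
  Z = 76
  R = 118
  X = 202 − 6·109 + 3·118 = -98
  B = 89 + 3·175 − 3·76 − 3·118 = 32
ΔX = -98 − 1303 = -1401; ΔB = 32 − (-1540) = 1572
Score = 2·(-1401) + (-1)·1572 = -4374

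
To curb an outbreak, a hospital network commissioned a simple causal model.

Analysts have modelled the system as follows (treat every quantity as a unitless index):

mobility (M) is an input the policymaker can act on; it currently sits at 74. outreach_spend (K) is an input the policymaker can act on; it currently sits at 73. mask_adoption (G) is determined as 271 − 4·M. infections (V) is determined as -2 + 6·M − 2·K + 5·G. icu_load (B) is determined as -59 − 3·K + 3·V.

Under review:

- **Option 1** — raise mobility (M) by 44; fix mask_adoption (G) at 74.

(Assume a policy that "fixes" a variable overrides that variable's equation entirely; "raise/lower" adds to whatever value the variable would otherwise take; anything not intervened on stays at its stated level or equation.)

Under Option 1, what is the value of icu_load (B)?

Option 1 (M + 44, G := 74):
  M = 74 + 44 = 118
  K = 73
  G = 74
  V = -2 + 6·118 − 2·73 + 5·74 = 930
  B = -59 − 3·73 + 3·930 = 2512

2512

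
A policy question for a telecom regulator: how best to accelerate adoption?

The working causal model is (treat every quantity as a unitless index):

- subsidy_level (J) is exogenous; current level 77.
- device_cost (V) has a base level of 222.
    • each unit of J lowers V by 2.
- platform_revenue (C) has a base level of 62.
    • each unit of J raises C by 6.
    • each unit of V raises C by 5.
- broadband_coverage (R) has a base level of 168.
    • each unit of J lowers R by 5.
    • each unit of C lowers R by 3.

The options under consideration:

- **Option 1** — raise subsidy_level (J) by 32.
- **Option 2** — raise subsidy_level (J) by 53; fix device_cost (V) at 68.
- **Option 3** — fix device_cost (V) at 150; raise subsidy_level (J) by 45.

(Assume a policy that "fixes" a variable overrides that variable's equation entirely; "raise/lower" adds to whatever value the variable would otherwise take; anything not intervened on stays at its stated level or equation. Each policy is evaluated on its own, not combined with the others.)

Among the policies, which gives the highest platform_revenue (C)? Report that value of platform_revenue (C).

1544

Option 1 (J + 32):
  J = 77 + 32 = 109
  V = 222 − 2·109 = 4
  C = 62 + 6·109 + 5·4 = 736
Option 2 (J + 53, V := 68):
  J = 77 + 53 = 130
  V = 68
  C = 62 + 6·130 + 5·68 = 1182
Option 3 (V := 150, J + 45):
  J = 77 + 45 = 122
  V = 150
  C = 62 + 6·122 + 5·150 = 1544
Comparing — Option 1: C=736, Option 2: C=1182, Option 3: C=1544. Highest is 1544 (Option 3).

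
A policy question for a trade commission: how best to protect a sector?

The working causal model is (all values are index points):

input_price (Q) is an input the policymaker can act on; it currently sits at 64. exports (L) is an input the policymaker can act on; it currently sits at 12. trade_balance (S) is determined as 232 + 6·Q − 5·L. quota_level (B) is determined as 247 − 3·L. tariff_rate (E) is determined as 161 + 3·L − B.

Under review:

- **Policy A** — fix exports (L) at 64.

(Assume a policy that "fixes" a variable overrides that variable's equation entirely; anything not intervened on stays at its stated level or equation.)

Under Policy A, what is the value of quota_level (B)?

Policy A (L := 64):
  L = 64
  B = 247 − 3·64 = 55

55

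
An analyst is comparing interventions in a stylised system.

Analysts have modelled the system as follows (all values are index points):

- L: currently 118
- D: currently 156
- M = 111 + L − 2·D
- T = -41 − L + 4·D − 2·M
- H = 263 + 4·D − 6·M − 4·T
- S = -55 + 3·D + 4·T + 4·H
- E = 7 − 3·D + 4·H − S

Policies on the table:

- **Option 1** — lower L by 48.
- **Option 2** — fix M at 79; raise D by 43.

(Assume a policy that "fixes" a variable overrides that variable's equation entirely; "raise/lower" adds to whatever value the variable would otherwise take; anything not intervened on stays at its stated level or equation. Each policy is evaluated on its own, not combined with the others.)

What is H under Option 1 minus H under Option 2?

Option 1 (L − 48):
  L = 118 − 48 = 70
  D = 156
  M = 111 + 70 − 2·156 = -131
  T = -41 − 70 + 4·156 − 2·(-131) = 775
  H = 263 + 4·156 − 6·(-131) − 4·775 = -1427
Option 2 (M := 79, D + 43):
  L = 118
  D = 156 + 43 = 199
  M = 79
  T = -41 − 118 + 4·199 − 2·79 = 479
  H = 263 + 4·199 − 6·79 − 4·479 = -1331
H: -1427 − (-1331) = -96

-96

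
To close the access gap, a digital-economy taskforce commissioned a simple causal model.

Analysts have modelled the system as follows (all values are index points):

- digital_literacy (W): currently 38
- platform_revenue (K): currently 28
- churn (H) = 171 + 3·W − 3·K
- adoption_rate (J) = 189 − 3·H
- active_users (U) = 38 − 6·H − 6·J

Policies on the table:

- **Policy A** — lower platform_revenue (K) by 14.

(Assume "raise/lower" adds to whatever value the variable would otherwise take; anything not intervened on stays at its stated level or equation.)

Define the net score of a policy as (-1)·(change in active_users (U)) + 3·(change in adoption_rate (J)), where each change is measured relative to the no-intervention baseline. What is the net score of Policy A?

Baseline:
  W = 38
  K = 28
  H = 171 + 3·38 − 3·28 = 201
  J = 189 − 3·201 = -414
  U = 38 − 6·201 − 6·(-414) = 1316
Policy A (K − 14):
  W = 38
  K = 28 − 14 = 14
  H = 171 + 3·38 − 3·14 = 243
  J = 189 − 3·243 = -540
  U = 38 − 6·243 − 6·(-540) = 1820
ΔU = 1820 − 1316 = 504; ΔJ = -540 − (-414) = -126
Score = (-1)·504 + 3·(-126) = -882

-882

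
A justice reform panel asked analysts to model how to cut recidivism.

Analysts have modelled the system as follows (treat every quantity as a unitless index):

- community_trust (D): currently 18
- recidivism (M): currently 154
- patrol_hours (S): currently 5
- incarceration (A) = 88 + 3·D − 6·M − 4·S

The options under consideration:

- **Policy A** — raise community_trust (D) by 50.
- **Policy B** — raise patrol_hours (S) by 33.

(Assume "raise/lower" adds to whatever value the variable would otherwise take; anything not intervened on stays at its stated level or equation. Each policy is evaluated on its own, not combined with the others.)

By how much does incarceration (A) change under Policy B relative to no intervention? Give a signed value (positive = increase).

-132

Baseline:
  D = 18
  M = 154
  S = 5
  A = 88 + 3·18 − 6·154 − 4·5 = -802
Policy B (S + 33):
  D = 18
  M = 154
  S = 5 + 33 = 38
  A = 88 + 3·18 − 6·154 − 4·38 = -934
Change in A: -934 − (-802) = -132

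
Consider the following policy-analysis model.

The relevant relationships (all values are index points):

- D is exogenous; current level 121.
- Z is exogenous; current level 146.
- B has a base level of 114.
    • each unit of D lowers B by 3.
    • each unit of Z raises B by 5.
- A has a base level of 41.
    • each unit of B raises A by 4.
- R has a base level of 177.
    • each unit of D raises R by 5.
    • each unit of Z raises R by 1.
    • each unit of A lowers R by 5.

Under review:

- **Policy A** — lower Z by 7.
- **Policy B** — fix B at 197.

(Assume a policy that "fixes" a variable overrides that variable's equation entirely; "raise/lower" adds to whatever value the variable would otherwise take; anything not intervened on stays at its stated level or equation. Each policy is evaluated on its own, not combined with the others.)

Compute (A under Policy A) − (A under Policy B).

Policy A (Z − 7):
  D = 121
  Z = 146 − 7 = 139
  B = 114 − 3·121 + 5·139 = 446
  A = 41 + 4·446 = 1825
Policy B (B := 197):
  D = 121
  Z = 146
  B = 197
  A = 41 + 4·197 = 829
A: 1825 − 829 = 996

996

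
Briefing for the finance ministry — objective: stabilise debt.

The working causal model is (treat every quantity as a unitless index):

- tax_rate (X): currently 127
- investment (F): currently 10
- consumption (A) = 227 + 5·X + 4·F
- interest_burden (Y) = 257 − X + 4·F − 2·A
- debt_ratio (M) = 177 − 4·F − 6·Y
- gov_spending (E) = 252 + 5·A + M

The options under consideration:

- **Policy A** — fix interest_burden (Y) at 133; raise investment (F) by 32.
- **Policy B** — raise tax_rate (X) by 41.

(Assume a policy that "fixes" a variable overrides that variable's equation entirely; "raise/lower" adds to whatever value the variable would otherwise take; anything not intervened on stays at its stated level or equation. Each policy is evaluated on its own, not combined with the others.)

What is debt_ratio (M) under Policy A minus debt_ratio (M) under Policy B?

Policy A (Y := 133, F + 32):
  X = 127
  F = 10 + 32 = 42
  A = 227 + 5·127 + 4·42 = 1030
  Y = 133
  M = 177 − 4·42 − 6·133 = -789
Policy B (X + 41):
  X = 127 + 41 = 168
  F = 10
  A = 227 + 5·168 + 4·10 = 1107
  Y = 257 − 168 + 4·10 − 2·1107 = -2085
  M = 177 − 4·10 − 6·(-2085) = 12647
M: -789 − 12647 = -13436

-13436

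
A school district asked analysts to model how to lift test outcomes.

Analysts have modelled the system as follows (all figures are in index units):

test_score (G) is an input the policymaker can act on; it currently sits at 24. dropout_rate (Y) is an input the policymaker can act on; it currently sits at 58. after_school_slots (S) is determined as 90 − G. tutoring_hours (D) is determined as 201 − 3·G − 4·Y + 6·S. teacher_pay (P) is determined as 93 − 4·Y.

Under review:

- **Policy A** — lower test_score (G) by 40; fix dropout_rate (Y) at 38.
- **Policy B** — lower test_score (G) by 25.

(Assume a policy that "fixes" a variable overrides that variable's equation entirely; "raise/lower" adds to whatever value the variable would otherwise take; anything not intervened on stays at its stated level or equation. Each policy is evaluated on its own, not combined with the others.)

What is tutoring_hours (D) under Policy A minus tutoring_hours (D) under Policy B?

Policy A (G − 40, Y := 38):
  G = 24 − 40 = -16
  Y = 38
  S = 90 − (-16) = 106
  D = 201 − 3·(-16) − 4·38 + 6·106 = 733
Policy B (G − 25):
  G = 24 − 25 = -1
  Y = 58
  S = 90 − (-1) = 91
  D = 201 − 3·(-1) − 4·58 + 6·91 = 518
D: 733 − 518 = 215

215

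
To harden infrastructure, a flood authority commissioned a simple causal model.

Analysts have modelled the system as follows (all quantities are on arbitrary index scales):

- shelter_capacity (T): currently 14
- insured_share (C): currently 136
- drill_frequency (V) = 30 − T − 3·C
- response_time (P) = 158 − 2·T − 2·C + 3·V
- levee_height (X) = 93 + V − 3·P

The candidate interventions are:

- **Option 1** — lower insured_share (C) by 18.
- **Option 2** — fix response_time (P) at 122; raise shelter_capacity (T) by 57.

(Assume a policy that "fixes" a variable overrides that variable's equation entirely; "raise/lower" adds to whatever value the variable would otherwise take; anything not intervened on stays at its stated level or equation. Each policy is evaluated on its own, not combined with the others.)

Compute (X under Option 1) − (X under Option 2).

Option 1 (C − 18):
  T = 14
  C = 136 − 18 = 118
  V = 30 − 14 − 3·118 = -338
  P = 158 − 2·14 − 2·118 + 3·(-338) = -1120
  X = 93 + (-338) − 3·(-1120) = 3115
Option 2 (P := 122, T + 57):
  T = 14 + 57 = 71
  C = 136
  V = 30 − 71 − 3·136 = -449
  P = 122
  X = 93 + (-449) − 3·122 = -722
X: 3115 − (-722) = 3837

3837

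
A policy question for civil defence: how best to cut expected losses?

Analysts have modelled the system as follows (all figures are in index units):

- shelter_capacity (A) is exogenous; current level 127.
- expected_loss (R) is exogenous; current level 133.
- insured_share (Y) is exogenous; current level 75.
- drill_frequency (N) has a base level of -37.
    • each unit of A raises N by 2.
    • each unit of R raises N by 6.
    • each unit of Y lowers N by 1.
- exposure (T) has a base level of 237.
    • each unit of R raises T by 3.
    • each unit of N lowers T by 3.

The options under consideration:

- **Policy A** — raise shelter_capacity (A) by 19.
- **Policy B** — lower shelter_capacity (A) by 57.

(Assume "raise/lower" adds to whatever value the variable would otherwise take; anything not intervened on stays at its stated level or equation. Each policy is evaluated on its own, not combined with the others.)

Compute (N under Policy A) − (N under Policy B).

Policy A (A + 19):
  A = 127 + 19 = 146
  R = 133
  Y = 75
  N = -37 + 2·146 + 6·133 − 75 = 978
Policy B (A − 57):
  A = 127 − 57 = 70
  R = 133
  Y = 75
  N = -37 + 2·70 + 6·133 − 75 = 826
N: 978 − 826 = 152

152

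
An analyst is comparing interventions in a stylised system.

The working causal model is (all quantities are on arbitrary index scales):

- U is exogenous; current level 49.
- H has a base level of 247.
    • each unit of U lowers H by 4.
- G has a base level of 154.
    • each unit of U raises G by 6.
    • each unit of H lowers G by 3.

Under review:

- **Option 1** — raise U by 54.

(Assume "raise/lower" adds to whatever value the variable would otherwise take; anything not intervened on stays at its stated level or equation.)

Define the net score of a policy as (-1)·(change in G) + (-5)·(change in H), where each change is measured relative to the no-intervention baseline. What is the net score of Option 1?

Baseline:
  U = 49
  H = 247 − 4·49 = 51
  G = 154 + 6·49 − 3·51 = 295
Option 1 (U + 54):
  U = 49 + 54 = 103
  H = 247 − 4·103 = -165
  G = 154 + 6·103 − 3·(-165) = 1267
ΔG = 1267 − 295 = 972; ΔH = -165 − 51 = -216
Score = (-1)·972 + (-5)·(-216) = 108

108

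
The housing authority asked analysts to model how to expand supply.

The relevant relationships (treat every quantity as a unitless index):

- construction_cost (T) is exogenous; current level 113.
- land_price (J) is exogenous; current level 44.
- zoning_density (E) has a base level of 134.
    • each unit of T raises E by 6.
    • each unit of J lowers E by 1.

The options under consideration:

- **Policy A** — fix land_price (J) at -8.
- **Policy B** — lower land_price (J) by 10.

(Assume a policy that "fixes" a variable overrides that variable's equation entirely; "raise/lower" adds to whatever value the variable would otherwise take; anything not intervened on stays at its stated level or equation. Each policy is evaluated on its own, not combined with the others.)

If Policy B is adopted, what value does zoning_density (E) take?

Policy B (J − 10):
  T = 113
  J = 44 − 10 = 34
  E = 134 + 6·113 − 34 = 778

778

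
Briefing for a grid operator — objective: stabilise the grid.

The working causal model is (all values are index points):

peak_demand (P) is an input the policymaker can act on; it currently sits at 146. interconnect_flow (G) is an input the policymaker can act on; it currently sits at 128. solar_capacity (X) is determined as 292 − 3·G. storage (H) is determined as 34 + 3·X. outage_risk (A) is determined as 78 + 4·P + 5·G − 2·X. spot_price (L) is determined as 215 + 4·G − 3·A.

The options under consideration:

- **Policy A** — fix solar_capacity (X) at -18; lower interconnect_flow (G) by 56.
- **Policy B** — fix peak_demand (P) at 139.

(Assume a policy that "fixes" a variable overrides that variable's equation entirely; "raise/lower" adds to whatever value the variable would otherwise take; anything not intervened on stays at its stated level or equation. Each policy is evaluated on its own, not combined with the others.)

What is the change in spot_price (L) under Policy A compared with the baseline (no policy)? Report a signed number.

1060

Baseline:
  P = 146
  G = 128
  X = 292 − 3·128 = -92
  A = 78 + 4·146 + 5·128 − 2·(-92) = 1486
  L = 215 + 4·128 − 3·1486 = -3731
Policy A (X := -18, G − 56):
  P = 146
  G = 128 − 56 = 72
  X = -18
  A = 78 + 4·146 + 5·72 − 2·(-18) = 1058
  L = 215 + 4·72 − 3·1058 = -2671
Change in L: -2671 − (-3731) = 1060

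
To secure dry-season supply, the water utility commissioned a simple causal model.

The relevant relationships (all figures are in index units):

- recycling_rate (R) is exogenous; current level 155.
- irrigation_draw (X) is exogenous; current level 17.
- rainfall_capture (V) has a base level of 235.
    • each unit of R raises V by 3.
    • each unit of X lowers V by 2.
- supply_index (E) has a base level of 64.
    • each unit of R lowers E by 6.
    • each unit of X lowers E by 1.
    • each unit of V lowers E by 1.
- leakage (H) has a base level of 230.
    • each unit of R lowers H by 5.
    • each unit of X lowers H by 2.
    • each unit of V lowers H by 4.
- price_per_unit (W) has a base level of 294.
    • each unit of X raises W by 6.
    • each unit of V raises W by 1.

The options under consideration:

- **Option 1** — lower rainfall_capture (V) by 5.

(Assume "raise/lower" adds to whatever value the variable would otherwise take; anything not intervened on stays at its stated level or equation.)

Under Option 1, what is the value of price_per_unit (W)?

1057

Option 1 (V − 5):
  R = 155
  X = 17
  V = 235 + 3·155 − 2·17 (−5 from intervention) = 661
  W = 294 + 6·17 + 661 = 1057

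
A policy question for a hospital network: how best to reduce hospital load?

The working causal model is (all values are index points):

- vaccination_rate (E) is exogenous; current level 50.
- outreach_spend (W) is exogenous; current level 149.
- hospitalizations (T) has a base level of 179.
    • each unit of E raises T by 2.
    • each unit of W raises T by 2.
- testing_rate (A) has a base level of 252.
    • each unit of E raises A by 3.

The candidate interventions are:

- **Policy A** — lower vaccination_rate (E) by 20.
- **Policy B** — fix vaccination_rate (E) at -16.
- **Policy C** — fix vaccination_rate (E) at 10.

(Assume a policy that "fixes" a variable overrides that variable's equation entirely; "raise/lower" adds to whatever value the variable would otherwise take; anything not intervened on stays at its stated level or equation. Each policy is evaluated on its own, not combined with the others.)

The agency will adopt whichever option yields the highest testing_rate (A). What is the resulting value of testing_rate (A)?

342

Policy A (E − 20):
  E = 50 − 20 = 30
  A = 252 + 3·30 = 342
Policy B (E := -16):
  E = -16
  A = 252 + 3·(-16) = 204
Policy C (E := 10):
  E = 10
  A = 252 + 3·10 = 282
Comparing — Policy A: A=342, Policy B: A=204, Policy C: A=282. Highest is 342 (Policy A).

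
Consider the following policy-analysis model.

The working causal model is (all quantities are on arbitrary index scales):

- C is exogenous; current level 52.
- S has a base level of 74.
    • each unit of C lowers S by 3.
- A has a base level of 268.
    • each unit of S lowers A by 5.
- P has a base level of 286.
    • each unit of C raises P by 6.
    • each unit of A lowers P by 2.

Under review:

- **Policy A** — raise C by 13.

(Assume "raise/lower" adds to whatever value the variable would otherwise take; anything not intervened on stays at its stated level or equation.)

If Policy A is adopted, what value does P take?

-1070

Policy A (C + 13):
  C = 52 + 13 = 65
  S = 74 − 3·65 = -121
  A = 268 − 5·(-121) = 873
  P = 286 + 6·65 − 2·873 = -1070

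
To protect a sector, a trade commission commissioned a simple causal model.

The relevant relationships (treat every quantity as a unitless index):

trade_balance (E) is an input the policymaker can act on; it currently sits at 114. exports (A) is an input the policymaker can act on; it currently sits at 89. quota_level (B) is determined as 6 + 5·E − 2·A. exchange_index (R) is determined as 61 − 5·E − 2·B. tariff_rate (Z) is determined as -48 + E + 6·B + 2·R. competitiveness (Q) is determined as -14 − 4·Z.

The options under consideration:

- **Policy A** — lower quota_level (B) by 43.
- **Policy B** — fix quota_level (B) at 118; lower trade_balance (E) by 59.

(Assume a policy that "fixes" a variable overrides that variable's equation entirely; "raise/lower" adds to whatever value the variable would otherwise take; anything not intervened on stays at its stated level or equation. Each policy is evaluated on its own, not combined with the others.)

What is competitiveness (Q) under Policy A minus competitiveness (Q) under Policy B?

228

Policy A (B − 43):
  E = 114
  A = 89
  B = 6 + 5·114 − 2·89 (−43 from intervention) = 355
  R = 61 − 5·114 − 2·355 = -1219
  Z = -48 + 114 + 6·355 + 2·(-1219) = -242
  Q = -14 − 4·(-242) = 954
Policy B (B := 118, E − 59):
  E = 114 − 59 = 55
  A = 89
  B = 118
  R = 61 − 5·55 − 2·118 = -450
  Z = -48 + 55 + 6·118 + 2·(-450) = -185
  Q = -14 − 4·(-185) = 726
Q: 954 − 726 = 228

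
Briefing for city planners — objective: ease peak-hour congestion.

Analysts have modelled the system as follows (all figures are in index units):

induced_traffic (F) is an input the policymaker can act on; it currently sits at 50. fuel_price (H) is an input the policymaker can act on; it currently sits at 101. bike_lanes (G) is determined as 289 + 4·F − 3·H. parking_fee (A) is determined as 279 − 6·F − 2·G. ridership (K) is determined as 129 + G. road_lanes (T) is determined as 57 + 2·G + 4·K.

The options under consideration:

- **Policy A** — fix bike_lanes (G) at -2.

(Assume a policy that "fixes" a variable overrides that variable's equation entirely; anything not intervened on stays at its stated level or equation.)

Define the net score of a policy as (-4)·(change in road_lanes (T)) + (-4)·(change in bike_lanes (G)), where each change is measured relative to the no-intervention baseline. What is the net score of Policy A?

5264

Baseline:
  F = 50
  H = 101
  G = 289 + 4·50 − 3·101 = 186
  K = 129 + 186 = 315
  T = 57 + 2·186 + 4·315 = 1689
Policy A (G := -2):
  F = 50
  H = 101
  G = -2
  K = 129 + (-2) = 127
  T = 57 + 2·(-2) + 4·127 = 561
ΔT = 561 − 1689 = -1128; ΔG = -2 − 186 = -188
Score = (-4)·(-1128) + (-4)·(-188) = 5264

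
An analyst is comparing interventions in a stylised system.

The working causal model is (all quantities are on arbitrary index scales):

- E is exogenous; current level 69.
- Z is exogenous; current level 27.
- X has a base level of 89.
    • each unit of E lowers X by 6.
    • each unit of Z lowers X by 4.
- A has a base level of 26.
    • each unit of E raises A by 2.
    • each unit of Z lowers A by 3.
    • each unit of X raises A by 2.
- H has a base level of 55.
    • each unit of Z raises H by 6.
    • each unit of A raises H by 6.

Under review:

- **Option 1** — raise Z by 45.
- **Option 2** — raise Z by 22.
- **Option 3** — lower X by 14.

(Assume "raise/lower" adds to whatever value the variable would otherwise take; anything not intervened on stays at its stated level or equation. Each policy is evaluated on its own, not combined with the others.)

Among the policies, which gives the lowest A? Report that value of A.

Option 1 (Z + 45):
  E = 69
  Z = 27 + 45 = 72
  X = 89 − 6·69 − 4·72 = -613
  A = 26 + 2·69 − 3·72 + 2·(-613) = -1278
Option 2 (Z + 22):
  E = 69
  Z = 27 + 22 = 49
  X = 89 − 6·69 − 4·49 = -521
  A = 26 + 2·69 − 3·49 + 2·(-521) = -1025
Option 3 (X − 14):
  E = 69
  Z = 27
  X = 89 − 6·69 − 4·27 (−14 from intervention) = -447
  A = 26 + 2·69 − 3·27 + 2·(-447) = -811
Comparing — Option 1: A=-1278, Option 2: A=-1025, Option 3: A=-811. Lowest is -1278 (Option 1).

-1278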